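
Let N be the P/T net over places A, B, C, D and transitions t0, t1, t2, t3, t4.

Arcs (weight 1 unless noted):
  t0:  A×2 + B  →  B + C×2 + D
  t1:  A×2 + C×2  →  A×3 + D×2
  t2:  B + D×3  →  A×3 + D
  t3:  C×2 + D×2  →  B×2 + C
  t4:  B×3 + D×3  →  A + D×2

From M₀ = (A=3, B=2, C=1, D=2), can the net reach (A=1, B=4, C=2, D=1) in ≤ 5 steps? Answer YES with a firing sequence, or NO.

step 1: fire t0:  (A=3, B=2, C=1, D=2) → (A=1, B=2, C=3, D=3)
step 2: fire t3:  (A=1, B=2, C=3, D=3) → (A=1, B=4, C=2, D=1)

YES — reachable via ⟨t0, t3⟩ (2 firings)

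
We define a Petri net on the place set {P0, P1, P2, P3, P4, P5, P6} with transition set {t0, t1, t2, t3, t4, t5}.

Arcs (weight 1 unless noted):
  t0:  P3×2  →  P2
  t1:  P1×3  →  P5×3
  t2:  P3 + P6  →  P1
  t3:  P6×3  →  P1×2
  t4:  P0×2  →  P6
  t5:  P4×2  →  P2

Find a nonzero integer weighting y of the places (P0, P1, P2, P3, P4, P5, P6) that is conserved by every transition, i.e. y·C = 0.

Incidence matrix C (rows=places, cols=transitions):
       t0   t1   t2   t3   t4   t5
   P0   0    0    0    0   -2    0
   P1   0   -3    1    2    0    0
   P2   1    0    0    0    0    1
   P3  -2    0   -1    0    0    0
   P4   0    0    0    0    0   -2
   P5   0    3    0    0    0    0
   P6   0    0   -1   -3    1    0

Candidate y = [1, 3, 2, 1, 1, 3, 2]; check y·C column-wise:
  col t0: 1·0 + 3·0 + 2·1 + 1·-2 + 1·0 + 3·0 + 2·0 = 0
  col t1: 1·0 + 3·-3 + 2·0 + 1·0 + 1·0 + 3·3 + 2·0 = 0
  col t2: 1·0 + 3·1 + 2·0 + 1·-1 + 1·0 + 3·0 + 2·-1 = 0
  col t3: 1·0 + 3·2 + 2·0 + 1·0 + 1·0 + 3·0 + 2·-3 = 0
  col t4: 1·-2 + 3·0 + 2·0 + 1·0 + 1·0 + 3·0 + 2·1 = 0
  col t5: 1·0 + 3·0 + 2·1 + 1·0 + 1·-2 + 3·0 + 2·0 = 0

y = (P0:1, P1:3, P2:2, P3:1, P4:1, P5:3, P6:2)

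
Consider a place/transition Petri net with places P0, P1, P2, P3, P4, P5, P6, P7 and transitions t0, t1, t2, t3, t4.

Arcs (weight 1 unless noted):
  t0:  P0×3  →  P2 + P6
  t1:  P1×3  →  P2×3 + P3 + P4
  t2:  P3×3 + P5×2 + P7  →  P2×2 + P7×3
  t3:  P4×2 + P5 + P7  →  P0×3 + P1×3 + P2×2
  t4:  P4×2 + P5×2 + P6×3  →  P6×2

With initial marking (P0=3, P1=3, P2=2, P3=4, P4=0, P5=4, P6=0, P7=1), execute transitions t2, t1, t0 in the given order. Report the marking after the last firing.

step 1: fire t2:  (P0=3, P1=3, P2=2, P3=4, P4=0, P5=4, P6=0, P7=1) → (P0=3, P1=3, P2=4, P3=1, P4=0, P5=2, P6=0, P7=3)
step 2: fire t1:  (P0=3, P1=3, P2=4, P3=1, P4=0, P5=2, P6=0, P7=3) → (P0=3, P1=0, P2=7, P3=2, P4=1, P5=2, P6=0, P7=3)
step 3: fire t0:  (P0=3, P1=0, P2=7, P3=2, P4=1, P5=2, P6=0, P7=3) → (P0=0, P1=0, P2=8, P3=2, P4=1, P5=2, P6=1, P7=3)

(P0=0, P1=0, P2=8, P3=2, P4=1, P5=2, P6=1, P7=3)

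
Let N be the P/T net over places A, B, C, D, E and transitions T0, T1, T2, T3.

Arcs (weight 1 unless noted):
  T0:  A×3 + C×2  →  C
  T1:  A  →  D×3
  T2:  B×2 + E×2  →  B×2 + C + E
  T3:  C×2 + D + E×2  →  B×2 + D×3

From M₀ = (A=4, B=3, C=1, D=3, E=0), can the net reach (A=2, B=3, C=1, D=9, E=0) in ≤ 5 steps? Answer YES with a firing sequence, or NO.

step 1: fire T1:  (A=4, B=3, C=1, D=3, E=0) → (A=3, B=3, C=1, D=6, E=0)
step 2: fire T1:  (A=3, B=3, C=1, D=6, E=0) → (A=2, B=3, C=1, D=9, E=0)

YES — reachable via ⟨T1, T1⟩ (2 firings)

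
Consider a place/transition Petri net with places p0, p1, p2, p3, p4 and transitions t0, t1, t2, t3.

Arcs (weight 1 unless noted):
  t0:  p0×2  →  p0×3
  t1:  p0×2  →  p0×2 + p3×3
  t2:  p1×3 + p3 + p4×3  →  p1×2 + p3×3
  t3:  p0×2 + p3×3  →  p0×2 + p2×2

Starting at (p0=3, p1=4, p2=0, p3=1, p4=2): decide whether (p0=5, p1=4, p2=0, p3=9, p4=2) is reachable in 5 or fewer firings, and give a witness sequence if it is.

NO — not reachable within 5 firings

depth 0: 1 marking
depth 1: 3 markings reached so far
depth 2: 7 markings reached so far
depth 3: 13 markings reached so far
depth 4: 22 markings reached so far
depth 5: 34 markings reached so far
target is not among the 34 markings reachable within 5 steps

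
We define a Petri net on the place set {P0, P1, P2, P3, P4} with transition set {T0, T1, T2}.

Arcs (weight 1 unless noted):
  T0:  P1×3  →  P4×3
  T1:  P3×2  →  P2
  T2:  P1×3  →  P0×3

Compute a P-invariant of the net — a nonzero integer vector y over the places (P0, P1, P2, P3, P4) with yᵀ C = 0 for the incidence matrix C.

Incidence matrix C (rows=places, cols=transitions):
       T0   T1   T2
   P0   0    0    3
   P1  -3    0   -3
   P2   0    1    0
   P3   0   -2    0
   P4   3    0    0

Candidate y = [0, 0, 2, 1, 0]; check y·C column-wise:
  col T0: 0·-3 + 2·0 + 1·0 + 0·3 = 0
  col T1: 2·1 + 1·-2 = 0
  col T2: 0·3 + 0·-3 + 2·0 + 1·0 = 0

y = (P0:0, P1:0, P2:2, P3:1, P4:0)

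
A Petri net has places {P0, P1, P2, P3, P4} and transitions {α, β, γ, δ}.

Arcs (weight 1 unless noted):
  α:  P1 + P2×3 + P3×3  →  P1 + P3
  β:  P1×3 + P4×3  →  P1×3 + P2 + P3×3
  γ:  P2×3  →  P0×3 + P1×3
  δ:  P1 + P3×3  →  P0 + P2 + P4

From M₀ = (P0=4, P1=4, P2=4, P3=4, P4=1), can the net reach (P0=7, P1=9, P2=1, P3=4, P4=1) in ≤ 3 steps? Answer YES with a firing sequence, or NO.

NO — not reachable within 3 firings

depth 0: 1 marking
depth 1: 4 markings reached so far
depth 2: 5 markings reached so far
depth 3: 5 markings reached so far
(frontier empty at depth 3; search complete)
target is not among the 5 markings reachable within 3 steps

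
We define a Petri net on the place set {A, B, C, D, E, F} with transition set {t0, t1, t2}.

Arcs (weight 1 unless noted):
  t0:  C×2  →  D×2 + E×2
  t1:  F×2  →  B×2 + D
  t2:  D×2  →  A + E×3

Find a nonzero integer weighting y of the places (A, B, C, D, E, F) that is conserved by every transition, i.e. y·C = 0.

Incidence matrix C (rows=places, cols=transitions):
       t0   t1   t2
    A   0    0    1
    B   0    2    0
    C  -2    0    0
    D   2    1   -2
    E   2    0    3
    F   0   -2    0

Candidate y = [4, -1, 2, 2, 0, 0]; check y·C column-wise:
  col t0: 4·0 + -1·0 + 2·-2 + 2·2 + 0·2 = 0
  col t1: 4·0 + -1·2 + 2·0 + 2·1 + 0·-2 = 0
  col t2: 4·1 + -1·0 + 2·0 + 2·-2 + 0·3 = 0

y = (A:4, B:-1, C:2, D:2, E:0, F:0)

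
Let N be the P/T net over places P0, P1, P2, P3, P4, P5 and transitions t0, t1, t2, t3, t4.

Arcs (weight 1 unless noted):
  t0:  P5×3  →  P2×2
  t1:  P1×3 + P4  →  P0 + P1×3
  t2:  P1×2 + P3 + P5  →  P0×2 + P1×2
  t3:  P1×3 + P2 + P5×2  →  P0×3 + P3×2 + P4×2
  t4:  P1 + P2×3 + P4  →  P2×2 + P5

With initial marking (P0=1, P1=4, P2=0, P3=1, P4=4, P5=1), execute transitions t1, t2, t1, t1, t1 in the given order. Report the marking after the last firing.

step 1: fire t1:  (P0=1, P1=4, P2=0, P3=1, P4=4, P5=1) → (P0=2, P1=4, P2=0, P3=1, P4=3, P5=1)
step 2: fire t2:  (P0=2, P1=4, P2=0, P3=1, P4=3, P5=1) → (P0=4, P1=4, P2=0, P3=0, P4=3, P5=0)
step 3: fire t1:  (P0=4, P1=4, P2=0, P3=0, P4=3, P5=0) → (P0=5, P1=4, P2=0, P3=0, P4=2, P5=0)
step 4: fire t1:  (P0=5, P1=4, P2=0, P3=0, P4=2, P5=0) → (P0=6, P1=4, P2=0, P3=0, P4=1, P5=0)
step 5: fire t1:  (P0=6, P1=4, P2=0, P3=0, P4=1, P5=0) → (P0=7, P1=4, P2=0, P3=0, P4=0, P5=0)

(P0=7, P1=4, P2=0, P3=0, P4=0, P5=0)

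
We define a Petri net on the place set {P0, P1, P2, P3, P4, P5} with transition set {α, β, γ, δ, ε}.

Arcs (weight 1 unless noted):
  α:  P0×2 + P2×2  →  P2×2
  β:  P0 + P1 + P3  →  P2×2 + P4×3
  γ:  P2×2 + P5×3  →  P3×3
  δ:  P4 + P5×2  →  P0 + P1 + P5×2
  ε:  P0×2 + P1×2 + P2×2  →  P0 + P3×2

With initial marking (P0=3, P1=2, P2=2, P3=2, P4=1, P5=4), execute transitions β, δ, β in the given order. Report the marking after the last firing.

(P0=2, P1=1, P2=6, P3=0, P4=6, P5=4)

step 1: fire β:  (P0=3, P1=2, P2=2, P3=2, P4=1, P5=4) → (P0=2, P1=1, P2=4, P3=1, P4=4, P5=4)
step 2: fire δ:  (P0=2, P1=1, P2=4, P3=1, P4=4, P5=4) → (P0=3, P1=2, P2=4, P3=1, P4=3, P5=4)
step 3: fire β:  (P0=3, P1=2, P2=4, P3=1, P4=3, P5=4) → (P0=2, P1=1, P2=6, P3=0, P4=6, P5=4)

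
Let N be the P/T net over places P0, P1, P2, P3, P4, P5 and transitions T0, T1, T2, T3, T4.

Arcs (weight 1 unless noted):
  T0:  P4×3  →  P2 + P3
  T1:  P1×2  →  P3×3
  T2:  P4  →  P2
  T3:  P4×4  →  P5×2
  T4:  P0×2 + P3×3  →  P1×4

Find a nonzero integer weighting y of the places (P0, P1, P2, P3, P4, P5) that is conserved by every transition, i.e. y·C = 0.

Incidence matrix C (rows=places, cols=transitions):
       T0   T1   T2   T3   T4
   P0   0    0    0    0   -2
   P1   0   -2    0    0    4
   P2   1    0    1    0    0
   P3   1    3    0    0   -3
   P4  -3    0   -1   -4    0
   P5   0    0    0    2    0

Candidate y = [3, 3, 1, 2, 1, 2]; check y·C column-wise:
  col T0: 3·0 + 3·0 + 1·1 + 2·1 + 1·-3 + 2·0 = 0
  col T1: 3·0 + 3·-2 + 1·0 + 2·3 + 1·0 + 2·0 = 0
  col T2: 3·0 + 3·0 + 1·1 + 2·0 + 1·-1 + 2·0 = 0
  col T3: 3·0 + 3·0 + 1·0 + 2·0 + 1·-4 + 2·2 = 0
  col T4: 3·-2 + 3·4 + 1·0 + 2·-3 + 1·0 + 2·0 = 0

y = (P0:3, P1:3, P2:1, P3:2, P4:1, P5:2)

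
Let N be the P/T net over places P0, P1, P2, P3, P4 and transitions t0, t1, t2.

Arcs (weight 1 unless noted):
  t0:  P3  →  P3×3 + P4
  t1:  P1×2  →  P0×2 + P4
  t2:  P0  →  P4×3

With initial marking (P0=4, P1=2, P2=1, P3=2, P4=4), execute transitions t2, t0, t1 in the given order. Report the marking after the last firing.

(P0=5, P1=0, P2=1, P3=4, P4=9)

step 1: fire t2:  (P0=4, P1=2, P2=1, P3=2, P4=4) → (P0=3, P1=2, P2=1, P3=2, P4=7)
step 2: fire t0:  (P0=3, P1=2, P2=1, P3=2, P4=7) → (P0=3, P1=2, P2=1, P3=4, P4=8)
step 3: fire t1:  (P0=3, P1=2, P2=1, P3=4, P4=8) → (P0=5, P1=0, P2=1, P3=4, P4=9)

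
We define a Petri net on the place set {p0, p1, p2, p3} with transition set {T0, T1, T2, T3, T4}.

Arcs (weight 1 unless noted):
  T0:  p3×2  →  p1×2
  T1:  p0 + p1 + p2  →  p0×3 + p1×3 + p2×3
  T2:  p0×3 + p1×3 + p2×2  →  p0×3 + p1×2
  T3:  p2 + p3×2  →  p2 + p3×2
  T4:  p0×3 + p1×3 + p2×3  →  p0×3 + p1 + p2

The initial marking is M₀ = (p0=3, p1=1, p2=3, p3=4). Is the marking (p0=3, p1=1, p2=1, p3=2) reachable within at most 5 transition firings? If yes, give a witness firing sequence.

YES — reachable via ⟨T0, T4⟩ (2 firings)

step 1: fire T0:  (p0=3, p1=1, p2=3, p3=4) → (p0=3, p1=3, p2=3, p3=2)
step 2: fire T4:  (p0=3, p1=3, p2=3, p3=2) → (p0=3, p1=1, p2=1, p3=2)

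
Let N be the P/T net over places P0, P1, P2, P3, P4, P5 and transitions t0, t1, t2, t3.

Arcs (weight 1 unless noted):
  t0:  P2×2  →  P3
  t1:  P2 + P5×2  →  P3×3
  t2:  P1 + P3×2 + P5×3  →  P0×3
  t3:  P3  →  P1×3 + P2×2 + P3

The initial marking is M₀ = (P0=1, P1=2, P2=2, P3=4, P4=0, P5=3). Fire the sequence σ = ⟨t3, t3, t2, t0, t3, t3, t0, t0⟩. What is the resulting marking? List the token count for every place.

(P0=4, P1=13, P2=4, P3=5, P4=0, P5=0)

step 1: fire t3:  (P0=1, P1=2, P2=2, P3=4, P4=0, P5=3) → (P0=1, P1=5, P2=4, P3=4, P4=0, P5=3)
step 2: fire t3:  (P0=1, P1=5, P2=4, P3=4, P4=0, P5=3) → (P0=1, P1=8, P2=6, P3=4, P4=0, P5=3)
step 3: fire t2:  (P0=1, P1=8, P2=6, P3=4, P4=0, P5=3) → (P0=4, P1=7, P2=6, P3=2, P4=0, P5=0)
step 4: fire t0:  (P0=4, P1=7, P2=6, P3=2, P4=0, P5=0) → (P0=4, P1=7, P2=4, P3=3, P4=0, P5=0)
step 5: fire t3:  (P0=4, P1=7, P2=4, P3=3, P4=0, P5=0) → (P0=4, P1=10, P2=6, P3=3, P4=0, P5=0)
step 6: fire t3:  (P0=4, P1=10, P2=6, P3=3, P4=0, P5=0) → (P0=4, P1=13, P2=8, P3=3, P4=0, P5=0)
step 7: fire t0:  (P0=4, P1=13, P2=8, P3=3, P4=0, P5=0) → (P0=4, P1=13, P2=6, P3=4, P4=0, P5=0)
step 8: fire t0:  (P0=4, P1=13, P2=6, P3=4, P4=0, P5=0) → (P0=4, P1=13, P2=4, P3=5, P4=0, P5=0)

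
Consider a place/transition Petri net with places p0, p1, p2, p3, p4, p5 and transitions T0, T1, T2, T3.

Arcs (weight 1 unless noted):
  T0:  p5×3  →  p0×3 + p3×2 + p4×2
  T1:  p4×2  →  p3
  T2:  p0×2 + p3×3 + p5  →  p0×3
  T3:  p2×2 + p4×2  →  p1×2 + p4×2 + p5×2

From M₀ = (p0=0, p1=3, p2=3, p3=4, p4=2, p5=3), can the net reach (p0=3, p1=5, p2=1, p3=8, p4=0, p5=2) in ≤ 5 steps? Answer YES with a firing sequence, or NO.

step 1: fire T0:  (p0=0, p1=3, p2=3, p3=4, p4=2, p5=3) → (p0=3, p1=3, p2=3, p3=6, p4=4, p5=0)
step 2: fire T1:  (p0=3, p1=3, p2=3, p3=6, p4=4, p5=0) → (p0=3, p1=3, p2=3, p3=7, p4=2, p5=0)
step 3: fire T3:  (p0=3, p1=3, p2=3, p3=7, p4=2, p5=0) → (p0=3, p1=5, p2=1, p3=7, p4=2, p5=2)
step 4: fire T1:  (p0=3, p1=5, p2=1, p3=7, p4=2, p5=2) → (p0=3, p1=5, p2=1, p3=8, p4=0, p5=2)

YES — reachable via ⟨T0, T1, T3, T1⟩ (4 firings)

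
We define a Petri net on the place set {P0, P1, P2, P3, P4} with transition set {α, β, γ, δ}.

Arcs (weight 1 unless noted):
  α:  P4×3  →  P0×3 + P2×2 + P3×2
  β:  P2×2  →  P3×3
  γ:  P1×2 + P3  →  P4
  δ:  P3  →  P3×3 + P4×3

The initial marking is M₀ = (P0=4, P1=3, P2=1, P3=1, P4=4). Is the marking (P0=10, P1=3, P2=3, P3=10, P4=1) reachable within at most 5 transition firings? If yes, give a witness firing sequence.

step 1: fire α:  (P0=4, P1=3, P2=1, P3=1, P4=4) → (P0=7, P1=3, P2=3, P3=3, P4=1)
step 2: fire β:  (P0=7, P1=3, P2=3, P3=3, P4=1) → (P0=7, P1=3, P2=1, P3=6, P4=1)
step 3: fire δ:  (P0=7, P1=3, P2=1, P3=6, P4=1) → (P0=7, P1=3, P2=1, P3=8, P4=4)
step 4: fire α:  (P0=7, P1=3, P2=1, P3=8, P4=4) → (P0=10, P1=3, P2=3, P3=10, P4=1)

YES — reachable via ⟨α, β, δ, α⟩ (4 firings)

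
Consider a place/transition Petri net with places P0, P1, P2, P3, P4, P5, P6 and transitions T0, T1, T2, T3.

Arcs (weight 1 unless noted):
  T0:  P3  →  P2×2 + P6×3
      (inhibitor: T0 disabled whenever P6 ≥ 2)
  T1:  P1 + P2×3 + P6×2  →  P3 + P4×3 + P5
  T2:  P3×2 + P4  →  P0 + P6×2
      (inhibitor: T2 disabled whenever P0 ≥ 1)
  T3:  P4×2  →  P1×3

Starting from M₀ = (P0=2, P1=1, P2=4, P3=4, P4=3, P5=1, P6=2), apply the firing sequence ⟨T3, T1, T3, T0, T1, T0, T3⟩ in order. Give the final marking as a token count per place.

(P0=2, P1=8, P2=2, P3=4, P4=3, P5=3, P6=4)

step 1: fire T3:  (P0=2, P1=1, P2=4, P3=4, P4=3, P5=1, P6=2) → (P0=2, P1=4, P2=4, P3=4, P4=1, P5=1, P6=2)
step 2: fire T1:  (P0=2, P1=4, P2=4, P3=4, P4=1, P5=1, P6=2) → (P0=2, P1=3, P2=1, P3=5, P4=4, P5=2, P6=0)
step 3: fire T3:  (P0=2, P1=3, P2=1, P3=5, P4=4, P5=2, P6=0) → (P0=2, P1=6, P2=1, P3=5, P4=2, P5=2, P6=0)
step 4: fire T0:  (P0=2, P1=6, P2=1, P3=5, P4=2, P5=2, P6=0) → (P0=2, P1=6, P2=3, P3=4, P4=2, P5=2, P6=3)
step 5: fire T1:  (P0=2, P1=6, P2=3, P3=4, P4=2, P5=2, P6=3) → (P0=2, P1=5, P2=0, P3=5, P4=5, P5=3, P6=1)
step 6: fire T0:  (P0=2, P1=5, P2=0, P3=5, P4=5, P5=3, P6=1) → (P0=2, P1=5, P2=2, P3=4, P4=5, P5=3, P6=4)
step 7: fire T3:  (P0=2, P1=5, P2=2, P3=4, P4=5, P5=3, P6=4) → (P0=2, P1=8, P2=2, P3=4, P4=3, P5=3, P6=4)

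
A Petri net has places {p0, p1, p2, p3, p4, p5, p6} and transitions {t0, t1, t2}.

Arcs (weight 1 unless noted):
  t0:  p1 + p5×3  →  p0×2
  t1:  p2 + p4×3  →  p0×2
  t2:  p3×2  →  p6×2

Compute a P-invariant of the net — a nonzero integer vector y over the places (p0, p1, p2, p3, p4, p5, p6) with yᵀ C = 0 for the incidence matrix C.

Incidence matrix C (rows=places, cols=transitions):
       t0   t1   t2
   p0   2    2    0
   p1  -1    0    0
   p2   0   -1    0
   p3   0    0   -2
   p4   0   -3    0
   p5  -3    0    0
   p6   0    0    2

Candidate y = [1, 2, 2, 0, 0, 0, 0]; check y·C column-wise:
  col t0: 1·2 + 2·-1 + 2·0 + 0·-3 = 0
  col t1: 1·2 + 2·0 + 2·-1 + 0·-3 = 0
  col t2: 1·0 + 2·0 + 2·0 + 0·-2 + 0·2 = 0

y = (p0:1, p1:2, p2:2, p3:0, p4:0, p5:0, p6:0)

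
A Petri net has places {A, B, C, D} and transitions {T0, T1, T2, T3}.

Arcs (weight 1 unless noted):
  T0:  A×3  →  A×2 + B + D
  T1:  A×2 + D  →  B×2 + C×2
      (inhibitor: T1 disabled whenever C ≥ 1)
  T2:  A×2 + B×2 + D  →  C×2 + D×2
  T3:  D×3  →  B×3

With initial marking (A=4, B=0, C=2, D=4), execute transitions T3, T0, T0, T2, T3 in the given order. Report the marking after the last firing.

(A=0, B=6, C=4, D=1)

step 1: fire T3:  (A=4, B=0, C=2, D=4) → (A=4, B=3, C=2, D=1)
step 2: fire T0:  (A=4, B=3, C=2, D=1) → (A=3, B=4, C=2, D=2)
step 3: fire T0:  (A=3, B=4, C=2, D=2) → (A=2, B=5, C=2, D=3)
step 4: fire T2:  (A=2, B=5, C=2, D=3) → (A=0, B=3, C=4, D=4)
step 5: fire T3:  (A=0, B=3, C=4, D=4) → (A=0, B=6, C=4, D=1)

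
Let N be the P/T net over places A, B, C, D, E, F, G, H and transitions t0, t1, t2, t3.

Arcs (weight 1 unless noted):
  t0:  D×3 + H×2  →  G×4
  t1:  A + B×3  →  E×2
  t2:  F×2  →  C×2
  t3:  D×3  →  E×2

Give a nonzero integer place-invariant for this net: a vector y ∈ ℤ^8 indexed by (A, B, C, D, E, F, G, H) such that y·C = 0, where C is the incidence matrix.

Incidence matrix C (rows=places, cols=transitions):
       t0   t1   t2   t3
    A   0   -1    0    0
    B   0   -3    0    0
    C   0    0    2    0
    D  -3    0    0   -3
    E   0    2    0    2
    F   0    0   -2    0
    G   4    0    0    0
    H  -2    0    0    0

Candidate y = [3, -1, 0, 0, 0, 0, 0, 0]; check y·C column-wise:
  col t0: 3·0 + -1·0 + 0·-3 + 0·4 + 0·-2 = 0
  col t1: 3·-1 + -1·-3 + 0·2 = 0
  col t2: 3·0 + -1·0 + 0·2 + 0·-2 = 0
  col t3: 3·0 + -1·0 + 0·-3 + 0·2 = 0

y = (A:3, B:-1, C:0, D:0, E:0, F:0, G:0, H:0)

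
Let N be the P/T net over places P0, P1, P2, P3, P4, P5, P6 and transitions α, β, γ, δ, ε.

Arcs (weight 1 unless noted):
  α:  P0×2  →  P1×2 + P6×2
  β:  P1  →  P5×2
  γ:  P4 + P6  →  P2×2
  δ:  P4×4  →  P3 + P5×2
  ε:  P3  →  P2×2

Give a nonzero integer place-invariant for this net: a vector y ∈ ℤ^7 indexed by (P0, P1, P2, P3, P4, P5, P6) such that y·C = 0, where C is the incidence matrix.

y = (P0:6, P1:6, P2:1, P3:2, P4:2, P5:3, P6:0)

Incidence matrix C (rows=places, cols=transitions):
        α    β    γ    δ    ε
   P0  -2    0    0    0    0
   P1   2   -1    0    0    0
   P2   0    0    2    0    2
   P3   0    0    0    1   -1
   P4   0    0   -1   -4    0
   P5   0    2    0    2    0
   P6   2    0   -1    0    0

Candidate y = [6, 6, 1, 2, 2, 3, 0]; check y·C column-wise:
  col α: 6·-2 + 6·2 + 1·0 + 2·0 + 2·0 + 3·0 + 0·2 = 0
  col β: 6·0 + 6·-1 + 1·0 + 2·0 + 2·0 + 3·2 = 0
  col γ: 6·0 + 6·0 + 1·2 + 2·0 + 2·-1 + 3·0 + 0·-1 = 0
  col δ: 6·0 + 6·0 + 1·0 + 2·1 + 2·-4 + 3·2 = 0
  col ε: 6·0 + 6·0 + 1·2 + 2·-1 + 2·0 + 3·0 = 0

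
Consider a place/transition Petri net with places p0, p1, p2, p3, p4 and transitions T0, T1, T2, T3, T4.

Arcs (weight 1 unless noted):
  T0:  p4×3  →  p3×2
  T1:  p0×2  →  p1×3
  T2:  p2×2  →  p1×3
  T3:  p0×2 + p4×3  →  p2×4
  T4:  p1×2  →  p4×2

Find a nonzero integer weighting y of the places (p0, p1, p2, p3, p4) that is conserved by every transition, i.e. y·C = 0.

y = (p0:3, p1:2, p2:3, p3:3, p4:2)

Incidence matrix C (rows=places, cols=transitions):
       T0   T1   T2   T3   T4
   p0   0   -2    0   -2    0
   p1   0    3    3    0   -2
   p2   0    0   -2    4    0
   p3   2    0    0    0    0
   p4  -3    0    0   -3    2

Candidate y = [3, 2, 3, 3, 2]; check y·C column-wise:
  col T0: 3·0 + 2·0 + 3·0 + 3·2 + 2·-3 = 0
  col T1: 3·-2 + 2·3 + 3·0 + 3·0 + 2·0 = 0
  col T2: 3·0 + 2·3 + 3·-2 + 3·0 + 2·0 = 0
  col T3: 3·-2 + 2·0 + 3·4 + 3·0 + 2·-3 = 0
  col T4: 3·0 + 2·-2 + 3·0 + 3·0 + 2·2 = 0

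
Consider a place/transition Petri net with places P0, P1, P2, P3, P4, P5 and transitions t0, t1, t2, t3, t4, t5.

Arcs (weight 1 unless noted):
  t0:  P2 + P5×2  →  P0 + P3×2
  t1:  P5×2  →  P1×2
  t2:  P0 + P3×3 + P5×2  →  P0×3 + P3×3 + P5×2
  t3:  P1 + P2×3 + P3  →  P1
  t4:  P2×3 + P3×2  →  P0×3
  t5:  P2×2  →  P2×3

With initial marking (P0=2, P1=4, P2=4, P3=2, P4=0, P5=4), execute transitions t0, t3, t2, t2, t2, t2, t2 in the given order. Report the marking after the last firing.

(P0=13, P1=4, P2=0, P3=3, P4=0, P5=2)

step 1: fire t0:  (P0=2, P1=4, P2=4, P3=2, P4=0, P5=4) → (P0=3, P1=4, P2=3, P3=4, P4=0, P5=2)
step 2: fire t3:  (P0=3, P1=4, P2=3, P3=4, P4=0, P5=2) → (P0=3, P1=4, P2=0, P3=3, P4=0, P5=2)
step 3: fire t2:  (P0=3, P1=4, P2=0, P3=3, P4=0, P5=2) → (P0=5, P1=4, P2=0, P3=3, P4=0, P5=2)
step 4: fire t2:  (P0=5, P1=4, P2=0, P3=3, P4=0, P5=2) → (P0=7, P1=4, P2=0, P3=3, P4=0, P5=2)
step 5: fire t2:  (P0=7, P1=4, P2=0, P3=3, P4=0, P5=2) → (P0=9, P1=4, P2=0, P3=3, P4=0, P5=2)
step 6: fire t2:  (P0=9, P1=4, P2=0, P3=3, P4=0, P5=2) → (P0=11, P1=4, P2=0, P3=3, P4=0, P5=2)
step 7: fire t2:  (P0=11, P1=4, P2=0, P3=3, P4=0, P5=2) → (P0=13, P1=4, P2=0, P3=3, P4=0, P5=2)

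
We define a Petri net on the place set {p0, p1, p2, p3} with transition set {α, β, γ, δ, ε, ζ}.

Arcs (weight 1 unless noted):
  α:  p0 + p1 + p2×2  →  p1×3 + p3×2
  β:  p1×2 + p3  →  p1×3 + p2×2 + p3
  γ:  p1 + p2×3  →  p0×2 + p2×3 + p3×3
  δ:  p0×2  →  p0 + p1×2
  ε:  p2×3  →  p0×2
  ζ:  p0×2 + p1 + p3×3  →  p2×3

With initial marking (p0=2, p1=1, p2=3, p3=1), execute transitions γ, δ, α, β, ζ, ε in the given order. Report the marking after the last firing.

(p0=2, p1=4, p2=3, p3=3)

step 1: fire γ:  (p0=2, p1=1, p2=3, p3=1) → (p0=4, p1=0, p2=3, p3=4)
step 2: fire δ:  (p0=4, p1=0, p2=3, p3=4) → (p0=3, p1=2, p2=3, p3=4)
step 3: fire α:  (p0=3, p1=2, p2=3, p3=4) → (p0=2, p1=4, p2=1, p3=6)
step 4: fire β:  (p0=2, p1=4, p2=1, p3=6) → (p0=2, p1=5, p2=3, p3=6)
step 5: fire ζ:  (p0=2, p1=5, p2=3, p3=6) → (p0=0, p1=4, p2=6, p3=3)
step 6: fire ε:  (p0=0, p1=4, p2=6, p3=3) → (p0=2, p1=4, p2=3, p3=3)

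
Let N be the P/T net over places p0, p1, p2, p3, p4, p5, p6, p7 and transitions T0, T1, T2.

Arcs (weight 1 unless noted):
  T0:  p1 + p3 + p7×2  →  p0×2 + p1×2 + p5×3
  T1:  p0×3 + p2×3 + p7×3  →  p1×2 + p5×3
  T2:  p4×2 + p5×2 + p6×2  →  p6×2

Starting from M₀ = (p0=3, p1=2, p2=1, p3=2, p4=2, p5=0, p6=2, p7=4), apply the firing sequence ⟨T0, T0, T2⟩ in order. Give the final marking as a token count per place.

(p0=7, p1=4, p2=1, p3=0, p4=0, p5=4, p6=2, p7=0)

step 1: fire T0:  (p0=3, p1=2, p2=1, p3=2, p4=2, p5=0, p6=2, p7=4) → (p0=5, p1=3, p2=1, p3=1, p4=2, p5=3, p6=2, p7=2)
step 2: fire T0:  (p0=5, p1=3, p2=1, p3=1, p4=2, p5=3, p6=2, p7=2) → (p0=7, p1=4, p2=1, p3=0, p4=2, p5=6, p6=2, p7=0)
step 3: fire T2:  (p0=7, p1=4, p2=1, p3=0, p4=2, p5=6, p6=2, p7=0) → (p0=7, p1=4, p2=1, p3=0, p4=0, p5=4, p6=2, p7=0)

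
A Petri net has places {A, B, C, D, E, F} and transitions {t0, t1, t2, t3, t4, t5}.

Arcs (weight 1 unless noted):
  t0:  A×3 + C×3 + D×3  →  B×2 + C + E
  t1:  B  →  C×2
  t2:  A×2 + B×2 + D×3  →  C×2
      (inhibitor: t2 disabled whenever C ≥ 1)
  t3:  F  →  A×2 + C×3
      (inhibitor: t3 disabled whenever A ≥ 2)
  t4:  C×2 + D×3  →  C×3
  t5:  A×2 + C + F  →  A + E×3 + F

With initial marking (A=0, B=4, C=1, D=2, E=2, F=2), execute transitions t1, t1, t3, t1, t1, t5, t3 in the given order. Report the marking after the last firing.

(A=3, B=0, C=14, D=2, E=5, F=0)

step 1: fire t1:  (A=0, B=4, C=1, D=2, E=2, F=2) → (A=0, B=3, C=3, D=2, E=2, F=2)
step 2: fire t1:  (A=0, B=3, C=3, D=2, E=2, F=2) → (A=0, B=2, C=5, D=2, E=2, F=2)
step 3: fire t3:  (A=0, B=2, C=5, D=2, E=2, F=2) → (A=2, B=2, C=8, D=2, E=2, F=1)
step 4: fire t1:  (A=2, B=2, C=8, D=2, E=2, F=1) → (A=2, B=1, C=10, D=2, E=2, F=1)
step 5: fire t1:  (A=2, B=1, C=10, D=2, E=2, F=1) → (A=2, B=0, C=12, D=2, E=2, F=1)
step 6: fire t5:  (A=2, B=0, C=12, D=2, E=2, F=1) → (A=1, B=0, C=11, D=2, E=5, F=1)
step 7: fire t3:  (A=1, B=0, C=11, D=2, E=5, F=1) → (A=3, B=0, C=14, D=2, E=5, F=0)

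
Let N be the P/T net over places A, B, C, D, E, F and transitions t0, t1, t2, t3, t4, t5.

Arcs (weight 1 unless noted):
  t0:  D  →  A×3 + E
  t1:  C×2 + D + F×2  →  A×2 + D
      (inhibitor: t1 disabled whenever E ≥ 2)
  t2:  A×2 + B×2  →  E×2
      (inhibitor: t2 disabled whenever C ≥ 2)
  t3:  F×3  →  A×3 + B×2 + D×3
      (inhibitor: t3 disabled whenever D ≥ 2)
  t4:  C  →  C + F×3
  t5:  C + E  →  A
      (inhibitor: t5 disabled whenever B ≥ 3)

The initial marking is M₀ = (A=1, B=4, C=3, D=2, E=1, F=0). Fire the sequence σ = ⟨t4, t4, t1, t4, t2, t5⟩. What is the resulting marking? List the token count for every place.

(A=2, B=2, C=0, D=2, E=2, F=7)

step 1: fire t4:  (A=1, B=4, C=3, D=2, E=1, F=0) → (A=1, B=4, C=3, D=2, E=1, F=3)
step 2: fire t4:  (A=1, B=4, C=3, D=2, E=1, F=3) → (A=1, B=4, C=3, D=2, E=1, F=6)
step 3: fire t1:  (A=1, B=4, C=3, D=2, E=1, F=6) → (A=3, B=4, C=1, D=2, E=1, F=4)
step 4: fire t4:  (A=3, B=4, C=1, D=2, E=1, F=4) → (A=3, B=4, C=1, D=2, E=1, F=7)
step 5: fire t2:  (A=3, B=4, C=1, D=2, E=1, F=7) → (A=1, B=2, C=1, D=2, E=3, F=7)
step 6: fire t5:  (A=1, B=2, C=1, D=2, E=3, F=7) → (A=2, B=2, C=0, D=2, E=2, F=7)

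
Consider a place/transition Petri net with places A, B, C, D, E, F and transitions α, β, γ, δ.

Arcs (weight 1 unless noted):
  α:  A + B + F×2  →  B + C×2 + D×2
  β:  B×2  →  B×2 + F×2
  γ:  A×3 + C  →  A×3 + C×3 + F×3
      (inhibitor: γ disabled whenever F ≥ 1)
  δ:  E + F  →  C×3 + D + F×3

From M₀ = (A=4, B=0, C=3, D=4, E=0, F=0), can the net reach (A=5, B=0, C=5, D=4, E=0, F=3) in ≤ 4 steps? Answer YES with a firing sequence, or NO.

NO — not reachable within 4 firings

depth 0: 1 marking
depth 1: 2 markings reached so far
depth 2: 2 markings reached so far
(frontier empty at depth 2; search complete)
target is not among the 2 markings reachable within 4 steps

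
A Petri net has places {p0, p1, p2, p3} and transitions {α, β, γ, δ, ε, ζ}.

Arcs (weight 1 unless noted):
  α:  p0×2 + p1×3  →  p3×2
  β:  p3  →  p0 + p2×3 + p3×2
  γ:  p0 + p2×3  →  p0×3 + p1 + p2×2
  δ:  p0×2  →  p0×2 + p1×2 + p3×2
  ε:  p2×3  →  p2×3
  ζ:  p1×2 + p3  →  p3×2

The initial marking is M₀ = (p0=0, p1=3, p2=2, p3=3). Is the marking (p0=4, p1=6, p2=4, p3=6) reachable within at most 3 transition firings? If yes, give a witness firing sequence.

NO — not reachable within 3 firings

depth 0: 1 marking
depth 1: 3 markings reached so far
depth 2: 6 markings reached so far
depth 3: 15 markings reached so far
target is not among the 15 markings reachable within 3 steps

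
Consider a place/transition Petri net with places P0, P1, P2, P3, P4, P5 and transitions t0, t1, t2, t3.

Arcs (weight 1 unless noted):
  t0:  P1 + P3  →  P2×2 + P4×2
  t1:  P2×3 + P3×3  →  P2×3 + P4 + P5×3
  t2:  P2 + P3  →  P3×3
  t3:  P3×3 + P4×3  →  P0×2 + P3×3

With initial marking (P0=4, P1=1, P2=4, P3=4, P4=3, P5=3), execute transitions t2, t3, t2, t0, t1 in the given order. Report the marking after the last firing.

(P0=6, P1=0, P2=4, P3=4, P4=3, P5=6)

step 1: fire t2:  (P0=4, P1=1, P2=4, P3=4, P4=3, P5=3) → (P0=4, P1=1, P2=3, P3=6, P4=3, P5=3)
step 2: fire t3:  (P0=4, P1=1, P2=3, P3=6, P4=3, P5=3) → (P0=6, P1=1, P2=3, P3=6, P4=0, P5=3)
step 3: fire t2:  (P0=6, P1=1, P2=3, P3=6, P4=0, P5=3) → (P0=6, P1=1, P2=2, P3=8, P4=0, P5=3)
step 4: fire t0:  (P0=6, P1=1, P2=2, P3=8, P4=0, P5=3) → (P0=6, P1=0, P2=4, P3=7, P4=2, P5=3)
step 5: fire t1:  (P0=6, P1=0, P2=4, P3=7, P4=2, P5=3) → (P0=6, P1=0, P2=4, P3=4, P4=3, P5=6)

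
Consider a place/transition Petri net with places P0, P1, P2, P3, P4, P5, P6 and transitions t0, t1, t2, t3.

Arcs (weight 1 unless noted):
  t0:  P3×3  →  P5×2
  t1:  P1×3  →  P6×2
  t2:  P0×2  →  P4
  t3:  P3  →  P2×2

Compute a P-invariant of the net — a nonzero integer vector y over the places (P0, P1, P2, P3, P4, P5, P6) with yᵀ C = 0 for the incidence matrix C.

Incidence matrix C (rows=places, cols=transitions):
       t0   t1   t2   t3
   P0   0    0   -2    0
   P1   0   -3    0    0
   P2   0    0    0    2
   P3  -3    0    0   -1
   P4   0    0    1    0
   P5   2    0    0    0
   P6   0    2    0    0

Candidate y = [1, 0, 0, 0, 2, 0, 0]; check y·C column-wise:
  col t0: 1·0 + 0·-3 + 2·0 + 0·2 = 0
  col t1: 1·0 + 0·-3 + 2·0 + 0·2 = 0
  col t2: 1·-2 + 2·1 = 0
  col t3: 1·0 + 0·2 + 0·-1 + 2·0 = 0

y = (P0:1, P1:0, P2:0, P3:0, P4:2, P5:0, P6:0)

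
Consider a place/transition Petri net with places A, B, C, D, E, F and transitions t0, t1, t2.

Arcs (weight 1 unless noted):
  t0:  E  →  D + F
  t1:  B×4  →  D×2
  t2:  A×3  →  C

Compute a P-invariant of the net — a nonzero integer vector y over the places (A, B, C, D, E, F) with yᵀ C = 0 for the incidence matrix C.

y = (A:1, B:0, C:3, D:0, E:0, F:0)

Incidence matrix C (rows=places, cols=transitions):
       t0   t1   t2
    A   0    0   -3
    B   0   -4    0
    C   0    0    1
    D   1    2    0
    E  -1    0    0
    F   1    0    0

Candidate y = [1, 0, 3, 0, 0, 0]; check y·C column-wise:
  col t0: 1·0 + 3·0 + 0·1 + 0·-1 + 0·1 = 0
  col t1: 1·0 + 0·-4 + 3·0 + 0·2 = 0
  col t2: 1·-3 + 3·1 = 0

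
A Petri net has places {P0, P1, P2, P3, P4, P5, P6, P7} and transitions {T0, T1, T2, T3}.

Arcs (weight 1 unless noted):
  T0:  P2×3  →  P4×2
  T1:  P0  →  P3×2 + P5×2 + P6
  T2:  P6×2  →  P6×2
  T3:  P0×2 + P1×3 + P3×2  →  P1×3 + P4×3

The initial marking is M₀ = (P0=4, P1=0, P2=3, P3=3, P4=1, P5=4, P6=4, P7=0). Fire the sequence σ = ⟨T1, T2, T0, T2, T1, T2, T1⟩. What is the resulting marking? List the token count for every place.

(P0=1, P1=0, P2=0, P3=9, P4=3, P5=10, P6=7, P7=0)

step 1: fire T1:  (P0=4, P1=0, P2=3, P3=3, P4=1, P5=4, P6=4, P7=0) → (P0=3, P1=0, P2=3, P3=5, P4=1, P5=6, P6=5, P7=0)
step 2: fire T2:  (P0=3, P1=0, P2=3, P3=5, P4=1, P5=6, P6=5, P7=0) → (P0=3, P1=0, P2=3, P3=5, P4=1, P5=6, P6=5, P7=0)
step 3: fire T0:  (P0=3, P1=0, P2=3, P3=5, P4=1, P5=6, P6=5, P7=0) → (P0=3, P1=0, P2=0, P3=5, P4=3, P5=6, P6=5, P7=0)
step 4: fire T2:  (P0=3, P1=0, P2=0, P3=5, P4=3, P5=6, P6=5, P7=0) → (P0=3, P1=0, P2=0, P3=5, P4=3, P5=6, P6=5, P7=0)
step 5: fire T1:  (P0=3, P1=0, P2=0, P3=5, P4=3, P5=6, P6=5, P7=0) → (P0=2, P1=0, P2=0, P3=7, P4=3, P5=8, P6=6, P7=0)
step 6: fire T2:  (P0=2, P1=0, P2=0, P3=7, P4=3, P5=8, P6=6, P7=0) → (P0=2, P1=0, P2=0, P3=7, P4=3, P5=8, P6=6, P7=0)
step 7: fire T1:  (P0=2, P1=0, P2=0, P3=7, P4=3, P5=8, P6=6, P7=0) → (P0=1, P1=0, P2=0, P3=9, P4=3, P5=10, P6=7, P7=0)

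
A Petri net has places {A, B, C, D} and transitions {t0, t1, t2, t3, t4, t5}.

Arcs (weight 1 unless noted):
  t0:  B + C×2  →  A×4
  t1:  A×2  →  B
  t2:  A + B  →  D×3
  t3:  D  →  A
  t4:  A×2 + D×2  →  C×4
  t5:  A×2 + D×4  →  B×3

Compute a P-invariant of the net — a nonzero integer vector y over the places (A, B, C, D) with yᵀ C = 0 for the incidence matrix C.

Incidence matrix C (rows=places, cols=transitions):
       t0   t1   t2   t3   t4   t5
    A   4   -2   -1    1   -2   -2
    B  -1    1   -1    0    0    3
    C  -2    0    0    0    4    0
    D   0    0    3   -1   -2   -4

Candidate y = [1, 2, 1, 1]; check y·C column-wise:
  col t0: 1·4 + 2·-1 + 1·-2 + 1·0 = 0
  col t1: 1·-2 + 2·1 + 1·0 + 1·0 = 0
  col t2: 1·-1 + 2·-1 + 1·0 + 1·3 = 0
  col t3: 1·1 + 2·0 + 1·0 + 1·-1 = 0
  col t4: 1·-2 + 2·0 + 1·4 + 1·-2 = 0
  col t5: 1·-2 + 2·3 + 1·0 + 1·-4 = 0

y = (A:1, B:2, C:1, D:1)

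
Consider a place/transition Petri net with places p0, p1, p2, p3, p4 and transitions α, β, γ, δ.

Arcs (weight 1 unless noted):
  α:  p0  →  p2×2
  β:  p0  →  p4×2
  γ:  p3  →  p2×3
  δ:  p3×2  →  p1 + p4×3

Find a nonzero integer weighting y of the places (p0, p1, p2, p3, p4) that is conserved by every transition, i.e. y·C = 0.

y = (p0:2, p1:3, p2:1, p3:3, p4:1)

Incidence matrix C (rows=places, cols=transitions):
        α    β    γ    δ
   p0  -1   -1    0    0
   p1   0    0    0    1
   p2   2    0    3    0
   p3   0    0   -1   -2
   p4   0    2    0    3

Candidate y = [2, 3, 1, 3, 1]; check y·C column-wise:
  col α: 2·-1 + 3·0 + 1·2 + 3·0 + 1·0 = 0
  col β: 2·-1 + 3·0 + 1·0 + 3·0 + 1·2 = 0
  col γ: 2·0 + 3·0 + 1·3 + 3·-1 + 1·0 = 0
  col δ: 2·0 + 3·1 + 1·0 + 3·-2 + 1·3 = 0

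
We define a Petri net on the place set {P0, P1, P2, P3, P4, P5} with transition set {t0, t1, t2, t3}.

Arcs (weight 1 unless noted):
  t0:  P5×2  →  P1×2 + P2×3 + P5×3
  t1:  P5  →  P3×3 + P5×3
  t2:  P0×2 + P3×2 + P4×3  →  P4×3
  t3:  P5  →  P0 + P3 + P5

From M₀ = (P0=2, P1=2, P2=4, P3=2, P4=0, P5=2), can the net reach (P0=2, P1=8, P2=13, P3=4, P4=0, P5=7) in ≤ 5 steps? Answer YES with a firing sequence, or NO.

NO — not reachable within 5 firings

depth 0: 1 marking
depth 1: 4 markings reached so far
depth 2: 10 markings reached so far
depth 3: 20 markings reached so far
depth 4: 35 markings reached so far
depth 5: 56 markings reached so far
target is not among the 56 markings reachable within 5 steps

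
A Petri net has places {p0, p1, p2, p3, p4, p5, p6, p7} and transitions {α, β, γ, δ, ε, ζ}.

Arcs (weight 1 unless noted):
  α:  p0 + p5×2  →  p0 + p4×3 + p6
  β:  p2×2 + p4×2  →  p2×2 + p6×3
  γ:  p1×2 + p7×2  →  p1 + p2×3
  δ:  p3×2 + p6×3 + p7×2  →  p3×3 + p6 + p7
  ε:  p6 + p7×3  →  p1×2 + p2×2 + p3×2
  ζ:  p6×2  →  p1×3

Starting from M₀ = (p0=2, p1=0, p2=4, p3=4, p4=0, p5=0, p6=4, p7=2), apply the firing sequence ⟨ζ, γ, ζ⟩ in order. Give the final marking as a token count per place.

step 1: fire ζ:  (p0=2, p1=0, p2=4, p3=4, p4=0, p5=0, p6=4, p7=2) → (p0=2, p1=3, p2=4, p3=4, p4=0, p5=0, p6=2, p7=2)
step 2: fire γ:  (p0=2, p1=3, p2=4, p3=4, p4=0, p5=0, p6=2, p7=2) → (p0=2, p1=2, p2=7, p3=4, p4=0, p5=0, p6=2, p7=0)
step 3: fire ζ:  (p0=2, p1=2, p2=7, p3=4, p4=0, p5=0, p6=2, p7=0) → (p0=2, p1=5, p2=7, p3=4, p4=0, p5=0, p6=0, p7=0)

(p0=2, p1=5, p2=7, p3=4, p4=0, p5=0, p6=0, p7=0)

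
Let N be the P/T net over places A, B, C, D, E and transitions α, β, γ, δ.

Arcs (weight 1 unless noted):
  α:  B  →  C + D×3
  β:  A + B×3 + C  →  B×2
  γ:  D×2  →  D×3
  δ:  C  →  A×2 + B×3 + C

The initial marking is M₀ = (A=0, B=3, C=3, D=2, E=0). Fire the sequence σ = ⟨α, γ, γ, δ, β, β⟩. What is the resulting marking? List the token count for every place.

step 1: fire α:  (A=0, B=3, C=3, D=2, E=0) → (A=0, B=2, C=4, D=5, E=0)
step 2: fire γ:  (A=0, B=2, C=4, D=5, E=0) → (A=0, B=2, C=4, D=6, E=0)
step 3: fire γ:  (A=0, B=2, C=4, D=6, E=0) → (A=0, B=2, C=4, D=7, E=0)
step 4: fire δ:  (A=0, B=2, C=4, D=7, E=0) → (A=2, B=5, C=4, D=7, E=0)
step 5: fire β:  (A=2, B=5, C=4, D=7, E=0) → (A=1, B=4, C=3, D=7, E=0)
step 6: fire β:  (A=1, B=4, C=3, D=7, E=0) → (A=0, B=3, C=2, D=7, E=0)

(A=0, B=3, C=2, D=7, E=0)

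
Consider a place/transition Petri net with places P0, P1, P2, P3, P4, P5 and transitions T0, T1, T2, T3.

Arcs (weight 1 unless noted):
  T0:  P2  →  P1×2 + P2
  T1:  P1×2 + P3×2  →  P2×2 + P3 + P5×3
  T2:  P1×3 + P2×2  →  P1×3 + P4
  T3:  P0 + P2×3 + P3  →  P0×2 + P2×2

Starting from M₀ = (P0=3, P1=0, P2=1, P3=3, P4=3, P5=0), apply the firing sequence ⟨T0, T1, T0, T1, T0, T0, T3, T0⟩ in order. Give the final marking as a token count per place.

step 1: fire T0:  (P0=3, P1=0, P2=1, P3=3, P4=3, P5=0) → (P0=3, P1=2, P2=1, P3=3, P4=3, P5=0)
step 2: fire T1:  (P0=3, P1=2, P2=1, P3=3, P4=3, P5=0) → (P0=3, P1=0, P2=3, P3=2, P4=3, P5=3)
step 3: fire T0:  (P0=3, P1=0, P2=3, P3=2, P4=3, P5=3) → (P0=3, P1=2, P2=3, P3=2, P4=3, P5=3)
step 4: fire T1:  (P0=3, P1=2, P2=3, P3=2, P4=3, P5=3) → (P0=3, P1=0, P2=5, P3=1, P4=3, P5=6)
step 5: fire T0:  (P0=3, P1=0, P2=5, P3=1, P4=3, P5=6) → (P0=3, P1=2, P2=5, P3=1, P4=3, P5=6)
step 6: fire T0:  (P0=3, P1=2, P2=5, P3=1, P4=3, P5=6) → (P0=3, P1=4, P2=5, P3=1, P4=3, P5=6)
step 7: fire T3:  (P0=3, P1=4, P2=5, P3=1, P4=3, P5=6) → (P0=4, P1=4, P2=4, P3=0, P4=3, P5=6)
step 8: fire T0:  (P0=4, P1=4, P2=4, P3=0, P4=3, P5=6) → (P0=4, P1=6, P2=4, P3=0, P4=3, P5=6)

(P0=4, P1=6, P2=4, P3=0, P4=3, P5=6)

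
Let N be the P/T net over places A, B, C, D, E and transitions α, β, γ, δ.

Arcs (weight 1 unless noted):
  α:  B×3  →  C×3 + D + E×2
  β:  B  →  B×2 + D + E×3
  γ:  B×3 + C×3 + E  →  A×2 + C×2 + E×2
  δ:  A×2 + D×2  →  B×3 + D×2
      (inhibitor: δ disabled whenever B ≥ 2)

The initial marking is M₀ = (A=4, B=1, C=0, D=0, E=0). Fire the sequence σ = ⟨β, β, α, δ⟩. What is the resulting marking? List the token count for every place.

step 1: fire β:  (A=4, B=1, C=0, D=0, E=0) → (A=4, B=2, C=0, D=1, E=3)
step 2: fire β:  (A=4, B=2, C=0, D=1, E=3) → (A=4, B=3, C=0, D=2, E=6)
step 3: fire α:  (A=4, B=3, C=0, D=2, E=6) → (A=4, B=0, C=3, D=3, E=8)
step 4: fire δ:  (A=4, B=0, C=3, D=3, E=8) → (A=2, B=3, C=3, D=3, E=8)

(A=2, B=3, C=3, D=3, E=8)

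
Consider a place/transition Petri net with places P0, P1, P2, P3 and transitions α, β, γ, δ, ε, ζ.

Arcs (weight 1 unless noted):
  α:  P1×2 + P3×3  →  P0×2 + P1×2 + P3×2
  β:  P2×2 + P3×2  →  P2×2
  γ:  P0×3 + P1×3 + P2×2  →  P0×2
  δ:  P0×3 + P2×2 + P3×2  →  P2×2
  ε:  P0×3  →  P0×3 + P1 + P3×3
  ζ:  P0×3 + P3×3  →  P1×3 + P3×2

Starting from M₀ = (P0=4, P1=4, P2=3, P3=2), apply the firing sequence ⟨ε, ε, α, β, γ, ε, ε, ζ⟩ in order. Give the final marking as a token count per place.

(P0=2, P1=8, P2=1, P3=10)

step 1: fire ε:  (P0=4, P1=4, P2=3, P3=2) → (P0=4, P1=5, P2=3, P3=5)
step 2: fire ε:  (P0=4, P1=5, P2=3, P3=5) → (P0=4, P1=6, P2=3, P3=8)
step 3: fire α:  (P0=4, P1=6, P2=3, P3=8) → (P0=6, P1=6, P2=3, P3=7)
step 4: fire β:  (P0=6, P1=6, P2=3, P3=7) → (P0=6, P1=6, P2=3, P3=5)
step 5: fire γ:  (P0=6, P1=6, P2=3, P3=5) → (P0=5, P1=3, P2=1, P3=5)
step 6: fire ε:  (P0=5, P1=3, P2=1, P3=5) → (P0=5, P1=4, P2=1, P3=8)
step 7: fire ε:  (P0=5, P1=4, P2=1, P3=8) → (P0=5, P1=5, P2=1, P3=11)
step 8: fire ζ:  (P0=5, P1=5, P2=1, P3=11) → (P0=2, P1=8, P2=1, P3=10)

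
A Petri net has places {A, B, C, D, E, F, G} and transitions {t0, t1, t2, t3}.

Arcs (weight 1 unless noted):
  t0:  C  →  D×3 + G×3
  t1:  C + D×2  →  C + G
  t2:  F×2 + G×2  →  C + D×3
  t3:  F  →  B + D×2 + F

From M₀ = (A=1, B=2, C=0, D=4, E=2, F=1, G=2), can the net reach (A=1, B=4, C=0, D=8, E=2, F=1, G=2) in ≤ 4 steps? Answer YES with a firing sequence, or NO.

YES — reachable via ⟨t3, t3⟩ (2 firings)

step 1: fire t3:  (A=1, B=2, C=0, D=4, E=2, F=1, G=2) → (A=1, B=3, C=0, D=6, E=2, F=1, G=2)
step 2: fire t3:  (A=1, B=3, C=0, D=6, E=2, F=1, G=2) → (A=1, B=4, C=0, D=8, E=2, F=1, G=2)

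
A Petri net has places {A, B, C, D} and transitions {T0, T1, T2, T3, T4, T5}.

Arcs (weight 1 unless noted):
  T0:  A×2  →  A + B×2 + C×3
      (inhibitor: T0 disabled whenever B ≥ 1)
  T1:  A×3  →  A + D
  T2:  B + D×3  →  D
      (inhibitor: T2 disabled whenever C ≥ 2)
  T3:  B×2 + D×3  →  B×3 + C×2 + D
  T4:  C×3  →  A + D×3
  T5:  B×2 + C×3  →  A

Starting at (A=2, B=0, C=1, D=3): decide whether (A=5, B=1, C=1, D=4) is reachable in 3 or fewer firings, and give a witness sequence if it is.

NO — not reachable within 3 firings

depth 0: 1 marking
depth 1: 2 markings reached so far
depth 2: 4 markings reached so far
depth 3: 7 markings reached so far
target is not among the 7 markings reachable within 3 steps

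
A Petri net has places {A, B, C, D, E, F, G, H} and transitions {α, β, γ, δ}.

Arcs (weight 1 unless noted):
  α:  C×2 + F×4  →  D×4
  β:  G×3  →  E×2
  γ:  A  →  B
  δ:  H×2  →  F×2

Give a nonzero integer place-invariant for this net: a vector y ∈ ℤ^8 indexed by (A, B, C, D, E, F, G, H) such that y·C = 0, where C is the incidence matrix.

y = (A:1, B:1, C:0, D:0, E:0, F:0, G:0, H:0)

Incidence matrix C (rows=places, cols=transitions):
        α    β    γ    δ
    A   0    0   -1    0
    B   0    0    1    0
    C  -2    0    0    0
    D   4    0    0    0
    E   0    2    0    0
    F  -4    0    0    2
    G   0   -3    0    0
    H   0    0    0   -2

Candidate y = [1, 1, 0, 0, 0, 0, 0, 0]; check y·C column-wise:
  col α: 1·0 + 1·0 + 0·-2 + 0·4 + 0·-4 = 0
  col β: 1·0 + 1·0 + 0·2 + 0·-3 = 0
  col γ: 1·-1 + 1·1 = 0
  col δ: 1·0 + 1·0 + 0·2 + 0·-2 = 0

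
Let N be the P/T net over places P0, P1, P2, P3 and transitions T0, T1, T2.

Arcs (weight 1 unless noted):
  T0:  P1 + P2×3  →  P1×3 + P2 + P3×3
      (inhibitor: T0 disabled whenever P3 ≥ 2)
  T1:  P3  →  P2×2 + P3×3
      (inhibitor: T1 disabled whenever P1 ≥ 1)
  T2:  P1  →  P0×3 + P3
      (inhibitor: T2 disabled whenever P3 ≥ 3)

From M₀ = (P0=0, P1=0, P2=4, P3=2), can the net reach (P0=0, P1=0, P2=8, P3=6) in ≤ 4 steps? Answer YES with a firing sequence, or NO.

YES — reachable via ⟨T1, T1⟩ (2 firings)

step 1: fire T1:  (P0=0, P1=0, P2=4, P3=2) → (P0=0, P1=0, P2=6, P3=4)
step 2: fire T1:  (P0=0, P1=0, P2=6, P3=4) → (P0=0, P1=0, P2=8, P3=6)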